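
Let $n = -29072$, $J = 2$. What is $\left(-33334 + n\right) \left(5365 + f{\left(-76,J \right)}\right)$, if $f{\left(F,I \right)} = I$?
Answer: $-334933002$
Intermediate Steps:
$\left(-33334 + n\right) \left(5365 + f{\left(-76,J \right)}\right) = \left(-33334 - 29072\right) \left(5365 + 2\right) = \left(-62406\right) 5367 = -334933002$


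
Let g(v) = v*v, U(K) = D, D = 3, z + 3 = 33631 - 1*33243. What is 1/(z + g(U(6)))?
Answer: 1/394 ≈ 0.0025381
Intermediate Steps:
z = 385 (z = -3 + (33631 - 1*33243) = -3 + (33631 - 33243) = -3 + 388 = 385)
U(K) = 3
g(v) = v²
1/(z + g(U(6))) = 1/(385 + 3²) = 1/(385 + 9) = 1/394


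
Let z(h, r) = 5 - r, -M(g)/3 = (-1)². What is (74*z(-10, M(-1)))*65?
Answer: 38480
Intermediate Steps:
M(g) = -3 (M(g) = -3*(-1)² = -3*1 = -3)
(74*z(-10, M(-1)))*65 = (74*(5 - 1*(-3)))*65 = (74*(5 + 3))*65 = (74*8)*65 = 592*65 = 38480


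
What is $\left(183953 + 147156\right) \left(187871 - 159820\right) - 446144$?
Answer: $9287492415$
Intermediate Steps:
$\left(183953 + 147156\right) \left(187871 - 159820\right) - 446144 = 331109 \cdot 28051 - 446144 = 9287938559 - 446144 = 9287492415$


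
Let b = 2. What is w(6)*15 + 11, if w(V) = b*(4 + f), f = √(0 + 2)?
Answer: 131 + 30*√2 ≈ 173.43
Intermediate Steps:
f = √2 ≈ 1.4142
w(V) = 8 + 2*√2 (w(V) = 2*(4 + √2) = 8 + 2*√2)
w(6)*15 + 11 = (8 + 2*√2)*15 + 11 = (120 + 30*√2) + 11 = 131 + 30*√2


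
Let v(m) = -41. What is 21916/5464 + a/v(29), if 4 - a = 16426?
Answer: 22657091/56006 ≈ 404.55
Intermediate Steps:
a = -16422 (a = 4 - 1*16426 = 4 - 16426 = -16422)
21916/5464 + a/v(29) = 21916/5464 - 16422/(-41) = 21916*(1/5464) - 16422*(-1/41) = 5479/1366 + 16422/41 = 22657091/56006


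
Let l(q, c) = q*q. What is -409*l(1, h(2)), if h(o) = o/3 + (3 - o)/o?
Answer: -409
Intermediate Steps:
h(o) = o/3 + (3 - o)/o (h(o) = o*(⅓) + (3 - o)/o = o/3 + (3 - o)/o)
l(q, c) = q²
-409*l(1, h(2)) = -409*1² = -409*1 = -409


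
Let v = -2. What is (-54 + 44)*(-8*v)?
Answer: -160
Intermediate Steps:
(-54 + 44)*(-8*v) = (-54 + 44)*(-8*(-2)) = -10*16 = -160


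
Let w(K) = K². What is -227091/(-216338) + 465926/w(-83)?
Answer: 102361928887/1490352482 ≈ 68.683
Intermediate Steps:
-227091/(-216338) + 465926/w(-83) = -227091/(-216338) + 465926/((-83)²) = -227091*(-1/216338) + 465926/6889 = 227091/216338 + 465926*(1/6889) = 227091/216338 + 465926/6889 = 102361928887/1490352482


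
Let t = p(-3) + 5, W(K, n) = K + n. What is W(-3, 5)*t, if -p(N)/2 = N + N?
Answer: 34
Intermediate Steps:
p(N) = -4*N (p(N) = -2*(N + N) = -4*N)
t = 17 (t = -4*(-3) + 5 = 12 + 5 = 17)
W(-3, 5)*t = (-3 + 5)*17 = 2*17 = 34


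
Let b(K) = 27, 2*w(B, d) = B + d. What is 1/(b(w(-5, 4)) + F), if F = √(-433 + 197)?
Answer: 27/965 - 2*I*√59/965 ≈ 0.027979 - 0.015919*I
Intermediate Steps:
w(B, d) = B/2 + d/2 (w(B, d) = (B + d)/2 = B/2 + d/2)
F = 2*I*√59 (F = √(-236) = 2*I*√59 ≈ 15.362*I)
1/(b(w(-5, 4)) + F) = 1/(27 + 2*I*√59)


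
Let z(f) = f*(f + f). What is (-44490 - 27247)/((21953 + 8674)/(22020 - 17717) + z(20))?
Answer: -308684311/3473027 ≈ -88.880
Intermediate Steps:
z(f) = 2*f**2 (z(f) = f*(2*f) = 2*f**2)
(-44490 - 27247)/((21953 + 8674)/(22020 - 17717) + z(20)) = (-44490 - 27247)/((21953 + 8674)/(22020 - 17717) + 2*20**2) = -71737/(30627/4303 + 2*400) = -71737/(30627*(1/4303) + 800) = -71737/(30627/4303 + 800) = -71737/3473027/4303 = -71737*4303/3473027 = -308684311/3473027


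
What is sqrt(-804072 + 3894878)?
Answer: sqrt(3090806) ≈ 1758.1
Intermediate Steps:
sqrt(-804072 + 3894878) = sqrt(3090806)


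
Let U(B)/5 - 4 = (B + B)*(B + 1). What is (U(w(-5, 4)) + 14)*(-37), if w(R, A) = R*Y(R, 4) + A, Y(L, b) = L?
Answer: -323158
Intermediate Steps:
w(R, A) = A + R² (w(R, A) = R*R + A = R² + A = A + R²)
U(B) = 20 + 10*B*(1 + B) (U(B) = 20 + 5*((B + B)*(B + 1)) = 20 + 5*((2*B)*(1 + B)) = 20 + 5*(2*B*(1 + B)) = 20 + 10*B*(1 + B))
(U(w(-5, 4)) + 14)*(-37) = ((20 + 10*(4 + (-5)²) + 10*(4 + (-5)²)²) + 14)*(-37) = ((20 + 10*(4 + 25) + 10*(4 + 25)²) + 14)*(-37) = ((20 + 10*29 + 10*29²) + 14)*(-37) = ((20 + 290 + 10*841) + 14)*(-37) = ((20 + 290 + 8410) + 14)*(-37) = (8720 + 14)*(-37) = 8734*(-37) = -323158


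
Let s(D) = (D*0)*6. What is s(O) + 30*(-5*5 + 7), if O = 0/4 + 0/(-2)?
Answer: -540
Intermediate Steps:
O = 0 (O = 0*(¼) + 0*(-½) = 0 + 0 = 0)
s(D) = 0 (s(D) = 0*6 = 0)
s(O) + 30*(-5*5 + 7) = 0 + 30*(-5*5 + 7) = 0 + 30*(-25 + 7) = 0 + 30*(-18) = 0 - 540 = -540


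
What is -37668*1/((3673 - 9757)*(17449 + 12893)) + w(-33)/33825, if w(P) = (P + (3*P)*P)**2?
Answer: 4875493044683/15767978850 ≈ 309.20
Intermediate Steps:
w(P) = (P + 3*P**2)**2
-37668*1/((3673 - 9757)*(17449 + 12893)) + w(-33)/33825 = -37668*1/((3673 - 9757)*(17449 + 12893)) + ((-33)**2*(1 + 3*(-33))**2)/33825 = -37668/(30342*(-6084)) + (1089*(1 - 99)**2)*(1/33825) = -37668/(-184600728) + (1089*(-98)**2)*(1/33825) = -37668*(-1/184600728) + (1089*9604)*(1/33825) = 3139/15383394 + 10458756*(1/33825) = 3139/15383394 + 316932/1025 = 4875493044683/15767978850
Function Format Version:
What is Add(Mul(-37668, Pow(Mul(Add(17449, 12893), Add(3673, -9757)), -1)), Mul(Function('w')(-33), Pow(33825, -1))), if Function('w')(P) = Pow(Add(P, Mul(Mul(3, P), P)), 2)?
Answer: Rational(4875493044683, 15767978850) ≈ 309.20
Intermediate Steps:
Function('w')(P) = Pow(Add(P, Mul(3, Pow(P, 2))), 2)
Add(Mul(-37668, Pow(Mul(Add(17449, 12893), Add(3673, -9757)), -1)), Mul(Function('w')(-33), Pow(33825, -1))) = Add(Mul(-37668, Pow(Mul(Add(17449, 12893), Add(3673, -9757)), -1)), Mul(Mul(Pow(-33, 2), Pow(Add(1, Mul(3, -33)), 2)), Pow(33825, -1))) = Add(Mul(-37668, Pow(Mul(30342, -6084), -1)), Mul(Mul(1089, Pow(Add(1, -99), 2)), Rational(1, 33825))) = Add(Mul(-37668, Pow(-184600728, -1)), Mul(Mul(1089, Pow(-98, 2)), Rational(1, 33825))) = Add(Mul(-37668, Rational(-1, 184600728)), Mul(Mul(1089, 9604), Rational(1, 33825))) = Add(Rational(3139, 15383394), Mul(10458756, Rational(1, 33825))) = Add(Rational(3139, 15383394), Rational(316932, 1025)) = Rational(4875493044683, 15767978850)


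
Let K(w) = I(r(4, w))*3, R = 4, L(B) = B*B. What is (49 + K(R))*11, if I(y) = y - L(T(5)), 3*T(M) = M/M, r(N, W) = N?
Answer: 2002/3 ≈ 667.33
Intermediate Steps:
T(M) = 1/3 (T(M) = (M/M)/3 = (1/3)*1 = 1/3)
L(B) = B**2
I(y) = -1/9 + y (I(y) = y - (1/3)**2 = y - 1*1/9 = y - 1/9 = -1/9 + y)
K(w) = 35/3 (K(w) = (-1/9 + 4)*3 = (35/9)*3 = 35/3)
(49 + K(R))*11 = (49 + 35/3)*11 = (182/3)*11 = 2002/3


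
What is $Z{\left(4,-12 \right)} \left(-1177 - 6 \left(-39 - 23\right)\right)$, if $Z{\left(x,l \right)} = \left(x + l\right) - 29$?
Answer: $29785$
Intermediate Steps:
$Z{\left(x,l \right)} = -29 + l + x$ ($Z{\left(x,l \right)} = \left(l + x\right) - 29 = -29 + l + x$)
$Z{\left(4,-12 \right)} \left(-1177 - 6 \left(-39 - 23\right)\right) = \left(-29 - 12 + 4\right) \left(-1177 - 6 \left(-39 - 23\right)\right) = - 37 \left(-1177 - -372\right) = - 37 \left(-1177 + 372\right) = \left(-37\right) \left(-805\right) = 29785$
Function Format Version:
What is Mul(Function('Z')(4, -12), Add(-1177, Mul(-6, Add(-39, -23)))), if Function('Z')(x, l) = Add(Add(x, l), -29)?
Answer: 29785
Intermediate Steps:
Function('Z')(x, l) = Add(-29, l, x) (Function('Z')(x, l) = Add(Add(l, x), -29) = Add(-29, l, x))
Mul(Function('Z')(4, -12), Add(-1177, Mul(-6, Add(-39, -23)))) = Mul(Add(-29, -12, 4), Add(-1177, Mul(-6, Add(-39, -23)))) = Mul(-37, Add(-1177, Mul(-6, -62))) = Mul(-37, Add(-1177, 372)) = Mul(-37, -805) = 29785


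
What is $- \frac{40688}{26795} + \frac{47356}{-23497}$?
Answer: $- \frac{2224949956}{629602115} \approx -3.5339$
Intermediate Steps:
$- \frac{40688}{26795} + \frac{47356}{-23497} = \left(-40688\right) \frac{1}{26795} + 47356 \left(- \frac{1}{23497}\right) = - \frac{40688}{26795} - \frac{47356}{23497} = - \frac{2224949956}{629602115}$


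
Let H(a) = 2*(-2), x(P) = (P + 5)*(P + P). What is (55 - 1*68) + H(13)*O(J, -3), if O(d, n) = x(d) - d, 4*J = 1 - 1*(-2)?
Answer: -89/2 ≈ -44.500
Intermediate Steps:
J = 3/4 (J = (1 - 1*(-2))/4 = (1 + 2)/4 = (1/4)*3 = 3/4 ≈ 0.75000)
x(P) = 2*P*(5 + P) (x(P) = (5 + P)*(2*P) = 2*P*(5 + P))
H(a) = -4
O(d, n) = -d + 2*d*(5 + d) (O(d, n) = 2*d*(5 + d) - d = -d + 2*d*(5 + d))
(55 - 1*68) + H(13)*O(J, -3) = (55 - 1*68) - 3*(9 + 2*(3/4)) = (55 - 68) - 3*(9 + 3/2) = -13 - 3*21/2 = -13 - 4*63/8 = -13 - 63/2 = -89/2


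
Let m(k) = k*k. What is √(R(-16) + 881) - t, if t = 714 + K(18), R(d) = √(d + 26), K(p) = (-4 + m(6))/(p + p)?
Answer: -6434/9 + √(881 + √10) ≈ -685.15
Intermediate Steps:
m(k) = k²
K(p) = 16/p (K(p) = (-4 + 6²)/(p + p) = (-4 + 36)/((2*p)) = 32*(1/(2*p)) = 16/p)
R(d) = √(26 + d)
t = 6434/9 (t = 714 + 16/18 = 714 + 16*(1/18) = 714 + 8/9 = 6434/9 ≈ 714.89)
√(R(-16) + 881) - t = √(√(26 - 16) + 881) - 1*6434/9 = √(√10 + 881) - 6434/9 = √(881 + √10) - 6434/9 = -6434/9 + √(881 + √10)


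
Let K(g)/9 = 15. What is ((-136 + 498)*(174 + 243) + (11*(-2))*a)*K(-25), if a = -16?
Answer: 20426310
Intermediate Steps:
K(g) = 135 (K(g) = 9*15 = 135)
((-136 + 498)*(174 + 243) + (11*(-2))*a)*K(-25) = ((-136 + 498)*(174 + 243) + (11*(-2))*(-16))*135 = (362*417 - 22*(-16))*135 = (150954 + 352)*135 = 151306*135 = 20426310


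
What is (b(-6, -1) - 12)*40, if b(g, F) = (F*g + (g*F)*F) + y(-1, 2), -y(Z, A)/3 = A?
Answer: -720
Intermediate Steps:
y(Z, A) = -3*A
b(g, F) = -6 + F*g + g*F² (b(g, F) = (F*g + (g*F)*F) - 3*2 = (F*g + (F*g)*F) - 6 = (F*g + g*F²) - 6 = -6 + F*g + g*F²)
(b(-6, -1) - 12)*40 = ((-6 - 1*(-6) - 6*(-1)²) - 12)*40 = ((-6 + 6 - 6*1) - 12)*40 = ((-6 + 6 - 6) - 12)*40 = (-6 - 12)*40 = -18*40 = -720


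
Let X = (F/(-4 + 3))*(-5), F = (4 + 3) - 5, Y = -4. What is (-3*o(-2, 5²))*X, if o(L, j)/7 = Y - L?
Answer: 420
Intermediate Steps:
F = 2 (F = 7 - 5 = 2)
X = 10 (X = (2/(-4 + 3))*(-5) = (2/(-1))*(-5) = -1*2*(-5) = -2*(-5) = 10)
o(L, j) = -28 - 7*L (o(L, j) = 7*(-4 - L) = -28 - 7*L)
(-3*o(-2, 5²))*X = -3*(-28 - 7*(-2))*10 = -3*(-28 + 14)*10 = -3*(-14)*10 = 42*10 = 420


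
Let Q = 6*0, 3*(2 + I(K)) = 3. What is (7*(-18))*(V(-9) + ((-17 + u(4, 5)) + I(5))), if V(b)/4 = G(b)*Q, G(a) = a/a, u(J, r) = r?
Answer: 1638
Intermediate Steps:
I(K) = -1 (I(K) = -2 + (1/3)*3 = -2 + 1 = -1)
G(a) = 1
Q = 0
V(b) = 0 (V(b) = 4*(1*0) = 4*0 = 0)
(7*(-18))*(V(-9) + ((-17 + u(4, 5)) + I(5))) = (7*(-18))*(0 + ((-17 + 5) - 1)) = -126*(0 + (-12 - 1)) = -126*(0 - 13) = -126*(-13) = 1638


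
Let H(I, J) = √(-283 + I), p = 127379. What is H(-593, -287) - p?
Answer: -127379 + 2*I*√219 ≈ -1.2738e+5 + 29.597*I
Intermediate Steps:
H(-593, -287) - p = √(-283 - 593) - 1*127379 = √(-876) - 127379 = 2*I*√219 - 127379 = -127379 + 2*I*√219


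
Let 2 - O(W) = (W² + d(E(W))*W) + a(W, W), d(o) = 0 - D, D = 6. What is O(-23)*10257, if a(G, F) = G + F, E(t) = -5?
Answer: -6349083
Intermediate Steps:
d(o) = -6 (d(o) = 0 - 1*6 = 0 - 6 = -6)
a(G, F) = F + G
O(W) = 2 - W² + 4*W (O(W) = 2 - ((W² - 6*W) + (W + W)) = 2 - ((W² - 6*W) + 2*W) = 2 - (W² - 4*W) = 2 + (-W² + 4*W) = 2 - W² + 4*W)
O(-23)*10257 = (2 - 1*(-23)² + 4*(-23))*10257 = (2 - 1*529 - 92)*10257 = (2 - 529 - 92)*10257 = -619*10257 = -6349083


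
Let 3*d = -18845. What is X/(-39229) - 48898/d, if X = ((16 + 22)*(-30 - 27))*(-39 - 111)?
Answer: -368081574/739270505 ≈ -0.49790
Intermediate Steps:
X = 324900 (X = (38*(-57))*(-150) = -2166*(-150) = 324900)
d = -18845/3 (d = (⅓)*(-18845) = -18845/3 ≈ -6281.7)
X/(-39229) - 48898/d = 324900/(-39229) - 48898/(-18845/3) = 324900*(-1/39229) - 48898*(-3/18845) = -324900/39229 + 146694/18845 = -368081574/739270505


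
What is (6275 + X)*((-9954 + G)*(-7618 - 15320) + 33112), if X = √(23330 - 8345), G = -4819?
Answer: 2126573567150 + 3050065674*√185 ≈ 2.1681e+12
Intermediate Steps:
X = 9*√185 (X = √14985 = 9*√185 ≈ 122.41)
(6275 + X)*((-9954 + G)*(-7618 - 15320) + 33112) = (6275 + 9*√185)*((-9954 - 4819)*(-7618 - 15320) + 33112) = (6275 + 9*√185)*(-14773*(-22938) + 33112) = (6275 + 9*√185)*(338863074 + 33112) = (6275 + 9*√185)*338896186 = 2126573567150 + 3050065674*√185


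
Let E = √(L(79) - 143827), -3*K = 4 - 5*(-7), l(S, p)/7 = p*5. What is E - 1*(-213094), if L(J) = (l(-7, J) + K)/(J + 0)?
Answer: 213094 + I*√897406899/79 ≈ 2.1309e+5 + 379.2*I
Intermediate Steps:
l(S, p) = 35*p (l(S, p) = 7*(p*5) = 7*(5*p) = 35*p)
K = -13 (K = -(4 - 5*(-7))/3 = -(4 + 35)/3 = -⅓*39 = -13)
L(J) = (-13 + 35*J)/J (L(J) = (35*J - 13)/(J + 0) = (-13 + 35*J)/J)
E = I*√897406899/79 (E = √((35 - 13/79) - 143827) = √(2752/79 - 143827) = √(-11359581/79) = I*√897406899/79 ≈ 379.2*I)
E - 1*(-213094) = I*√897406899/79 - 1*(-213094) = I*√897406899/79 + 213094 = 213094 + I*√897406899/79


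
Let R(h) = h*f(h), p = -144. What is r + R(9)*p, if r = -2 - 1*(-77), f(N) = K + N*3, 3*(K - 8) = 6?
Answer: -47877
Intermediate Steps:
K = 10 (K = 8 + (1/3)*6 = 8 + 2 = 10)
f(N) = 10 + 3*N (f(N) = 10 + N*3 = 10 + 3*N)
r = 75 (r = -2 + 77 = 75)
R(h) = h*(10 + 3*h)
r + R(9)*p = 75 + (9*(10 + 3*9))*(-144) = 75 + (9*(10 + 27))*(-144) = 75 + (9*37)*(-144) = 75 + 333*(-144) = 75 - 47952 = -47877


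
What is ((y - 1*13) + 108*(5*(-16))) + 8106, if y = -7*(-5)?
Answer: -512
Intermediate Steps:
y = 35
((y - 1*13) + 108*(5*(-16))) + 8106 = ((35 - 1*13) + 108*(5*(-16))) + 8106 = ((35 - 13) + 108*(-80)) + 8106 = (22 - 8640) + 8106 = -8618 + 8106 = -512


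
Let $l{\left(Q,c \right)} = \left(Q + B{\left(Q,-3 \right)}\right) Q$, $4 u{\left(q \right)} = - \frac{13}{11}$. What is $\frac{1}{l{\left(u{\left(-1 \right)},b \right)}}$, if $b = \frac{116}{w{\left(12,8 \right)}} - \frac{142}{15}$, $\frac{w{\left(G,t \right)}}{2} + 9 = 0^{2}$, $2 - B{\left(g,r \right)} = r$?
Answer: $- \frac{1936}{2691} \approx -0.71943$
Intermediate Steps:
$B{\left(g,r \right)} = 2 - r$
$u{\left(q \right)} = - \frac{13}{44}$ ($u{\left(q \right)} = \frac{\left(-13\right) \frac{1}{11}}{4} = \frac{1}{4} \left(- \frac{13}{11}\right) = - \frac{13}{44}$)
$w{\left(G,t \right)} = -18$ ($w{\left(G,t \right)} = -18 + 2 \cdot 0^{2} = -18 + 2 \cdot 0 = -18 + 0 = -18$)
$b = - \frac{716}{45}$ ($b = \frac{116}{-18} - \frac{142}{15} = 116 \left(- \frac{1}{18}\right) - \frac{142}{15} = - \frac{58}{9} - \frac{142}{15} = - \frac{716}{45} \approx -15.911$)
$l{\left(Q,c \right)} = Q \left(5 + Q\right)$ ($l{\left(Q,c \right)} = \left(Q + \left(2 - -3\right)\right) Q = \left(Q + \left(2 + 3\right)\right) Q = \left(Q + 5\right) Q = \left(5 + Q\right) Q = Q \left(5 + Q\right)$)
$\frac{1}{l{\left(u{\left(-1 \right)},b \right)}} = \frac{1}{\left(- \frac{13}{44}\right) \left(5 - \frac{13}{44}\right)} = \frac{1}{\left(- \frac{13}{44}\right) \frac{207}{44}} = \frac{1}{- \frac{2691}{1936}} = - \frac{1936}{2691}$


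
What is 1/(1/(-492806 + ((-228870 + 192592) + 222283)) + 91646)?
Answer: 306801/28117084445 ≈ 1.0912e-5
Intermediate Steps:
1/(1/(-492806 + ((-228870 + 192592) + 222283)) + 91646) = 1/(1/(-492806 + (-36278 + 222283)) + 91646) = 1/(1/(-492806 + 186005) + 91646) = 1/(1/(-306801) + 91646) = 1/(-1/306801 + 91646) = 1/(28117084445/306801) = 306801/28117084445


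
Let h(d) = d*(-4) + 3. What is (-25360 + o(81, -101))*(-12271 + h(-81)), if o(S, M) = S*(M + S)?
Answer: 322249120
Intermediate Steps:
h(d) = 3 - 4*d (h(d) = -4*d + 3 = 3 - 4*d)
(-25360 + o(81, -101))*(-12271 + h(-81)) = (-25360 + 81*(-101 + 81))*(-12271 + (3 - 4*(-81))) = (-25360 + 81*(-20))*(-12271 + (3 + 324)) = (-25360 - 1620)*(-12271 + 327) = -26980*(-11944) = 322249120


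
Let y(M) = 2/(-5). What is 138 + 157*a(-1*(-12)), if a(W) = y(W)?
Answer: 376/5 ≈ 75.200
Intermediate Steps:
y(M) = -⅖ (y(M) = 2*(-⅕) = -⅖)
a(W) = -⅖
138 + 157*a(-1*(-12)) = 138 + 157*(-⅖) = 138 - 314/5 = 376/5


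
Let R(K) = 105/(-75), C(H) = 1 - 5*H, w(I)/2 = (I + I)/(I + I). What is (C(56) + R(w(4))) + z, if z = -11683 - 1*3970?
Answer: -79667/5 ≈ -15933.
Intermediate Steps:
w(I) = 2 (w(I) = 2*((I + I)/(I + I)) = 2*((2*I)/((2*I))) = 2*((2*I)*(1/(2*I))) = 2*1 = 2)
z = -15653 (z = -11683 - 3970 = -15653)
R(K) = -7/5 (R(K) = 105*(-1/75) = -7/5)
(C(56) + R(w(4))) + z = ((1 - 5*56) - 7/5) - 15653 = ((1 - 280) - 7/5) - 15653 = (-279 - 7/5) - 15653 = -1402/5 - 15653 = -79667/5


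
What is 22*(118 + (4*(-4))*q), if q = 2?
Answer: 1892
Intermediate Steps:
22*(118 + (4*(-4))*q) = 22*(118 + (4*(-4))*2) = 22*(118 - 16*2) = 22*(118 - 32) = 22*86 = 1892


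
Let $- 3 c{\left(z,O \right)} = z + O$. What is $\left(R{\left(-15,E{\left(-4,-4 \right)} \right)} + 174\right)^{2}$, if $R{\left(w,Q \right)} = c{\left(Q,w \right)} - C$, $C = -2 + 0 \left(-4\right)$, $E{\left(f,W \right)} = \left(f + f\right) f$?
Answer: $\frac{261121}{9} \approx 29013.0$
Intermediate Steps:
$E{\left(f,W \right)} = 2 f^{2}$ ($E{\left(f,W \right)} = 2 f f = 2 f^{2}$)
$c{\left(z,O \right)} = - \frac{O}{3} - \frac{z}{3}$ ($c{\left(z,O \right)} = - \frac{z + O}{3} = - \frac{O + z}{3} = - \frac{O}{3} - \frac{z}{3}$)
$C = -2$ ($C = -2 + 0 = -2$)
$R{\left(w,Q \right)} = 2 - \frac{Q}{3} - \frac{w}{3}$ ($R{\left(w,Q \right)} = \left(- \frac{w}{3} - \frac{Q}{3}\right) - -2 = \left(- \frac{Q}{3} - \frac{w}{3}\right) + 2 = 2 - \frac{Q}{3} - \frac{w}{3}$)
$\left(R{\left(-15,E{\left(-4,-4 \right)} \right)} + 174\right)^{2} = \left(\left(2 - \frac{2 \left(-4\right)^{2}}{3} - -5\right) + 174\right)^{2} = \left(\left(2 - \frac{2 \cdot 16}{3} + 5\right) + 174\right)^{2} = \left(\left(2 - \frac{32}{3} + 5\right) + 174\right)^{2} = \left(- \frac{11}{3} + 174\right)^{2} = \left(\frac{511}{3}\right)^{2} = \frac{261121}{9}$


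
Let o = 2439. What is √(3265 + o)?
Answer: 2*√1426 ≈ 75.525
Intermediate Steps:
√(3265 + o) = √(3265 + 2439) = √5704 = 2*√1426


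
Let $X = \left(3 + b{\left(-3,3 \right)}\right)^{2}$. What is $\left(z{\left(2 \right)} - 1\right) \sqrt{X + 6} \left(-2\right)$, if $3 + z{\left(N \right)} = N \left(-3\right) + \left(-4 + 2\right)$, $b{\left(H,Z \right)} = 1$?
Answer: $24 \sqrt{22} \approx 112.57$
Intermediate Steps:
$X = 16$ ($X = \left(3 + 1\right)^{2} = 4^{2} = 16$)
$z{\left(N \right)} = -5 - 3 N$ ($z{\left(N \right)} = -3 + \left(N \left(-3\right) + \left(-4 + 2\right)\right) = -3 - \left(2 + 3 N\right) = -5 - 3 N$)
$\left(z{\left(2 \right)} - 1\right) \sqrt{X + 6} \left(-2\right) = \left(\left(-5 - 6\right) - 1\right) \sqrt{16 + 6} \left(-2\right) = \left(\left(-5 - 6\right) - 1\right) \sqrt{22} \left(-2\right) = \left(-11 - 1\right) \sqrt{22} \left(-2\right) = - 12 \sqrt{22} \left(-2\right) = 24 \sqrt{22}$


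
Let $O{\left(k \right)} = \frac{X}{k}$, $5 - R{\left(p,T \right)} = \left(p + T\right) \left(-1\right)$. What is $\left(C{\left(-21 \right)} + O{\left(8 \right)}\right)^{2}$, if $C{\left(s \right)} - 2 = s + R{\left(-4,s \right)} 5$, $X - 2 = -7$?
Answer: $\frac{915849}{64} \approx 14310.0$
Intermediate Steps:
$X = -5$ ($X = 2 - 7 = -5$)
$R{\left(p,T \right)} = 5 + T + p$ ($R{\left(p,T \right)} = 5 - \left(p + T\right) \left(-1\right) = 5 - \left(T + p\right) \left(-1\right) = 5 - \left(- T - p\right) = 5 + \left(T + p\right) = 5 + T + p$)
$O{\left(k \right)} = - \frac{5}{k}$
$C{\left(s \right)} = 7 + 6 s$ ($C{\left(s \right)} = 2 + \left(s + \left(5 + s - 4\right) 5\right) = 2 + \left(s + \left(1 + s\right) 5\right) = 2 + \left(s + \left(5 + 5 s\right)\right) = 2 + \left(5 + 6 s\right) = 7 + 6 s$)
$\left(C{\left(-21 \right)} + O{\left(8 \right)}\right)^{2} = \left(\left(7 + 6 \left(-21\right)\right) - \frac{5}{8}\right)^{2} = \left(\left(7 - 126\right) - \frac{5}{8}\right)^{2} = \left(-119 - \frac{5}{8}\right)^{2} = \left(- \frac{957}{8}\right)^{2} = \frac{915849}{64}$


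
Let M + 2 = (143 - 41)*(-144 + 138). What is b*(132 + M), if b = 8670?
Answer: -4178940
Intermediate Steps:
M = -614 (M = -2 + (143 - 41)*(-144 + 138) = -2 + 102*(-6) = -2 - 612 = -614)
b*(132 + M) = 8670*(132 - 614) = 8670*(-482) = -4178940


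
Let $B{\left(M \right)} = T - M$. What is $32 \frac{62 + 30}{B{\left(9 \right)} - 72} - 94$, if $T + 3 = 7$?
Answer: $- \frac{10182}{77} \approx -132.23$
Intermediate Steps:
$T = 4$ ($T = -3 + 7 = 4$)
$B{\left(M \right)} = 4 - M$
$32 \frac{62 + 30}{B{\left(9 \right)} - 72} - 94 = 32 \frac{62 + 30}{\left(4 - 9\right) - 72} - 94 = 32 \frac{92}{\left(4 - 9\right) - 72} - 94 = 32 \frac{92}{-5 - 72} - 94 = 32 \frac{92}{-77} - 94 = 32 \cdot 92 \left(- \frac{1}{77}\right) - 94 = 32 \left(- \frac{92}{77}\right) - 94 = - \frac{2944}{77} - 94 = - \frac{10182}{77}$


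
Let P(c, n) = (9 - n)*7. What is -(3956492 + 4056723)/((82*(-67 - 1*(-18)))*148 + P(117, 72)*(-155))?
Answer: 163535/10741 ≈ 15.225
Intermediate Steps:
P(c, n) = 63 - 7*n
-(3956492 + 4056723)/((82*(-67 - 1*(-18)))*148 + P(117, 72)*(-155)) = -(3956492 + 4056723)/((82*(-67 - 1*(-18)))*148 + (63 - 7*72)*(-155)) = -8013215/((82*(-67 + 18))*148 + (63 - 504)*(-155)) = -8013215/((82*(-49))*148 - 441*(-155)) = -8013215/(-4018*148 + 68355) = -8013215/(-594664 + 68355) = -8013215/(-526309) = -8013215*(-1)/526309 = -1*(-163535/10741) = 163535/10741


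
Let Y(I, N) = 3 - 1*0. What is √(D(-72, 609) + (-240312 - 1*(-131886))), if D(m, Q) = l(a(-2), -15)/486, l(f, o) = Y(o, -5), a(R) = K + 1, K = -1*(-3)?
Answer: I*√35130022/18 ≈ 329.28*I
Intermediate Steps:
K = 3
a(R) = 4 (a(R) = 3 + 1 = 4)
Y(I, N) = 3 (Y(I, N) = 3 + 0 = 3)
l(f, o) = 3
D(m, Q) = 1/162 (D(m, Q) = 3/486 = 3*(1/486) = 1/162)
√(D(-72, 609) + (-240312 - 1*(-131886))) = √(1/162 + (-240312 - 1*(-131886))) = √(1/162 + (-240312 + 131886)) = √(1/162 - 108426) = √(-17565011/162) = I*√35130022/18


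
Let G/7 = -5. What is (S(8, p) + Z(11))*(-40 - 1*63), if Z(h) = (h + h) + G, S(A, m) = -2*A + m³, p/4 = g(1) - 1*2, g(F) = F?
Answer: 9579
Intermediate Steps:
G = -35 (G = 7*(-5) = -35)
p = -4 (p = 4*(1 - 1*2) = 4*(1 - 2) = 4*(-1) = -4)
S(A, m) = m³ - 2*A
Z(h) = -35 + 2*h (Z(h) = (h + h) - 35 = 2*h - 35 = -35 + 2*h)
(S(8, p) + Z(11))*(-40 - 1*63) = (((-4)³ - 2*8) + (-35 + 2*11))*(-40 - 1*63) = ((-64 - 16) + (-35 + 22))*(-40 - 63) = (-80 - 13)*(-103) = -93*(-103) = 9579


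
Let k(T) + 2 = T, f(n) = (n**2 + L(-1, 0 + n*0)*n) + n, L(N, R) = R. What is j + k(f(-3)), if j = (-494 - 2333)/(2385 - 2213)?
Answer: -2139/172 ≈ -12.436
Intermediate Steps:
f(n) = n + n**2 (f(n) = (n**2 + (0 + n*0)*n) + n = (n**2 + (0 + 0)*n) + n = (n**2 + 0*n) + n = (n**2 + 0) + n = n**2 + n = n + n**2)
k(T) = -2 + T
j = -2827/172 ≈ -16.436
j + k(f(-3)) = -2827/172 + (-2 - 3*(1 - 3)) = -2827/172 + (-2 - 3*(-2)) = -2827/172 + (-2 + 6) = -2827/172 + 4 = -2139/172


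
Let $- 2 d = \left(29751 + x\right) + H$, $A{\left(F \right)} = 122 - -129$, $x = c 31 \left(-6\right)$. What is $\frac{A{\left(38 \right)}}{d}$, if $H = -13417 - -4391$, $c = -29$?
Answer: $- \frac{502}{26119} \approx -0.01922$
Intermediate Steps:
$x = 5394$ ($x = \left(-29\right) 31 \left(-6\right) = \left(-899\right) \left(-6\right) = 5394$)
$A{\left(F \right)} = 251$ ($A{\left(F \right)} = 122 + 129 = 251$)
$H = -9026$ ($H = -13417 + 4391 = -9026$)
$d = - \frac{26119}{2}$ ($d = - \frac{\left(29751 + 5394\right) - 9026}{2} = - \frac{35145 - 9026}{2} = \left(- \frac{1}{2}\right) 26119 = - \frac{26119}{2} \approx -13060.0$)
$\frac{A{\left(38 \right)}}{d} = \frac{251}{- \frac{26119}{2}} = 251 \left(- \frac{2}{26119}\right) = - \frac{502}{26119}$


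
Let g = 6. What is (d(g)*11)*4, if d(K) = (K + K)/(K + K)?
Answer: 44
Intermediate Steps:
d(K) = 1 (d(K) = (2*K)/((2*K)) = (2*K)*(1/(2*K)) = 1)
(d(g)*11)*4 = (1*11)*4 = 11*4 = 44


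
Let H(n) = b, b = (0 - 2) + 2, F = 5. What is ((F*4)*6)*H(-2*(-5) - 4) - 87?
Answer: -87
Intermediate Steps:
b = 0 (b = -2 + 2 = 0)
H(n) = 0
((F*4)*6)*H(-2*(-5) - 4) - 87 = ((5*4)*6)*0 - 87 = (20*6)*0 - 87 = 120*0 - 87 = 0 - 87 = -87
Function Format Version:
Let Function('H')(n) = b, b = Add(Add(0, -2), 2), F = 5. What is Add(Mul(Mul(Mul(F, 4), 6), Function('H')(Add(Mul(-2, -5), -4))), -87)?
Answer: -87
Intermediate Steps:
b = 0 (b = Add(-2, 2) = 0)
Function('H')(n) = 0
Add(Mul(Mul(Mul(F, 4), 6), Function('H')(Add(Mul(-2, -5), -4))), -87) = Add(Mul(Mul(Mul(5, 4), 6), 0), -87) = Add(Mul(Mul(20, 6), 0), -87) = Add(Mul(120, 0), -87) = Add(0, -87) = -87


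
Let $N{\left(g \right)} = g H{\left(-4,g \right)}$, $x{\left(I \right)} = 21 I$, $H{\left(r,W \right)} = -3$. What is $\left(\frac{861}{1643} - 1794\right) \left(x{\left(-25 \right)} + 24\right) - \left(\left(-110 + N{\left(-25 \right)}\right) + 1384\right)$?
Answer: $\frac{1474070774}{1643} \approx 8.9718 \cdot 10^{5}$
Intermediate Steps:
$N{\left(g \right)} = - 3 g$ ($N{\left(g \right)} = g \left(-3\right) = - 3 g$)
$\left(\frac{861}{1643} - 1794\right) \left(x{\left(-25 \right)} + 24\right) - \left(\left(-110 + N{\left(-25 \right)}\right) + 1384\right) = \left(\frac{861}{1643} - 1794\right) \left(21 \left(-25\right) + 24\right) - \left(\left(-110 - -75\right) + 1384\right) = \left(861 \cdot \frac{1}{1643} - 1794\right) \left(-525 + 24\right) - \left(\left(-110 + 75\right) + 1384\right) = \left(\frac{861}{1643} - 1794\right) \left(-501\right) - \left(-35 + 1384\right) = \left(- \frac{2946681}{1643}\right) \left(-501\right) - 1349 = \frac{1476287181}{1643} - 1349 = \frac{1474070774}{1643}$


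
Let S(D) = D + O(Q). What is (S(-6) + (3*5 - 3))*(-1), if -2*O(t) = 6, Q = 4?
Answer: -3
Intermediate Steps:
O(t) = -3 (O(t) = -½*6 = -3)
S(D) = -3 + D (S(D) = D - 3 = -3 + D)
(S(-6) + (3*5 - 3))*(-1) = ((-3 - 6) + (3*5 - 3))*(-1) = (-9 + (15 - 3))*(-1) = (-9 + 12)*(-1) = 3*(-1) = -3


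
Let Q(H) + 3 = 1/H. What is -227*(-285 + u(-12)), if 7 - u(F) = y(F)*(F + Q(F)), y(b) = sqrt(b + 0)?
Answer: 63106 - 41087*I*sqrt(3)/6 ≈ 63106.0 - 11861.0*I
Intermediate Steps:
Q(H) = -3 + 1/H
y(b) = sqrt(b)
u(F) = 7 - sqrt(F)*(-3 + F + 1/F) (u(F) = 7 - sqrt(F)*(F + (-3 + 1/F)) = 7 - sqrt(F)*(-3 + F + 1/F))
-227*(-285 + u(-12)) = -227*(-285 + (-1 - 1*(-12)**2 + 3*(-12) + 7*sqrt(-12))/sqrt(-12)) = -227*(-285 + (-I*sqrt(3)/6)*(-1 - 1*144 - 36 + 7*(2*I*sqrt(3)))) = -227*(-285 + (-I*sqrt(3)/6)*(-1 - 144 - 36 + 14*I*sqrt(3))) = -227*(-285 + (-I*sqrt(3)/6)*(-181 + 14*I*sqrt(3))) = -227*(-285 - I*sqrt(3)*(-181 + 14*I*sqrt(3))/6) = 64695 + 227*I*sqrt(3)*(-181 + 14*I*sqrt(3))/6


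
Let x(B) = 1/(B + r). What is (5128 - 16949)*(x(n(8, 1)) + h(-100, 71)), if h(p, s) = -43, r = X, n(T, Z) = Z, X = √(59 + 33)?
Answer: 46267394/91 - 23642*√23/91 ≈ 5.0719e+5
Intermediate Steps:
X = 2*√23 (X = √92 = 2*√23 ≈ 9.5917)
r = 2*√23 ≈ 9.5917
x(B) = 1/(B + 2*√23)
(5128 - 16949)*(x(n(8, 1)) + h(-100, 71)) = (5128 - 16949)*(1/(1 + 2*√23) - 43) = -11821*(-43 + 1/(1 + 2*√23)) = 508303 - 11821/(1 + 2*√23)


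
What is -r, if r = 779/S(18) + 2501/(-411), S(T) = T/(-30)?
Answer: 536116/411 ≈ 1304.4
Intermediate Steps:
S(T) = -T/30 (S(T) = T*(-1/30) = -T/30)
r = -536116/411 (r = 779/((-1/30*18)) + 2501/(-411) = 779/(-⅗) + 2501*(-1/411) = 779*(-5/3) - 2501/411 = -3895/3 - 2501/411 = -536116/411 ≈ -1304.4)
-r = -1*(-536116/411) = 536116/411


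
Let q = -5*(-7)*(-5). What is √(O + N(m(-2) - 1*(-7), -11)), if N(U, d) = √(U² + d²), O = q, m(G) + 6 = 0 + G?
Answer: √(-175 + √122) ≈ 12.804*I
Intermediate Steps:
m(G) = -6 + G (m(G) = -6 + (0 + G) = -6 + G)
q = -175 (q = 35*(-5) = -175)
O = -175
√(O + N(m(-2) - 1*(-7), -11)) = √(-175 + √(((-6 - 2) - 1*(-7))² + (-11)²)) = √(-175 + √((-8 + 7)² + 121)) = √(-175 + √((-1)² + 121)) = √(-175 + √(1 + 121)) = √(-175 + √122)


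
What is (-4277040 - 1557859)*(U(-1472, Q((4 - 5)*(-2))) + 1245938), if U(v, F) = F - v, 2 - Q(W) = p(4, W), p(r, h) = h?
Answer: -7278511361590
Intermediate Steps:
Q(W) = 2 - W
(-4277040 - 1557859)*(U(-1472, Q((4 - 5)*(-2))) + 1245938) = (-4277040 - 1557859)*(((2 - (4 - 5)*(-2)) - 1*(-1472)) + 1245938) = -5834899*(((2 - (-1)*(-2)) + 1472) + 1245938) = -5834899*(((2 - 1*2) + 1472) + 1245938) = -5834899*(((2 - 2) + 1472) + 1245938) = -5834899*((0 + 1472) + 1245938) = -5834899*(1472 + 1245938) = -5834899*1247410 = -7278511361590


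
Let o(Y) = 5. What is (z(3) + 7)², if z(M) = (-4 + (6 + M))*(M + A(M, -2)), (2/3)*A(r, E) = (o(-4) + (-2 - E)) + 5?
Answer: 9409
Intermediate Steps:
A(r, E) = 12 - 3*E/2 (A(r, E) = 3*((5 + (-2 - E)) + 5)/2 = 3*((3 - E) + 5)/2 = 3*(8 - E)/2 = 12 - 3*E/2)
z(M) = (2 + M)*(15 + M) (z(M) = (-4 + (6 + M))*(M + (12 - 3/2*(-2))) = (2 + M)*(M + (12 + 3)) = (2 + M)*(M + 15) = (2 + M)*(15 + M))
(z(3) + 7)² = ((30 + 3² + 17*3) + 7)² = ((30 + 9 + 51) + 7)² = (90 + 7)² = 97² = 9409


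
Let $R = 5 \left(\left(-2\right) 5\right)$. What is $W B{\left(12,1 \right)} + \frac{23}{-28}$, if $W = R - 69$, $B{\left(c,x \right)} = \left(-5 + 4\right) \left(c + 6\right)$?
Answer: $\frac{59953}{28} \approx 2141.2$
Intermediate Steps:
$R = -50$ ($R = 5 \left(-10\right) = -50$)
$B{\left(c,x \right)} = -6 - c$ ($B{\left(c,x \right)} = - (6 + c) = -6 - c$)
$W = -119$ ($W = -50 - 69 = -119$)
$W B{\left(12,1 \right)} + \frac{23}{-28} = - 119 \left(-6 - 12\right) + \frac{23}{-28} = - 119 \left(-6 - 12\right) + 23 \left(- \frac{1}{28}\right) = \left(-119\right) \left(-18\right) - \frac{23}{28} = 2142 - \frac{23}{28} = \frac{59953}{28}$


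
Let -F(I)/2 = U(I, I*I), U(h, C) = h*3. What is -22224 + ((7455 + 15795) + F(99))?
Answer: 432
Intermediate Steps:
U(h, C) = 3*h
F(I) = -6*I
-22224 + ((7455 + 15795) + F(99)) = -22224 + ((7455 + 15795) - 6*99) = -22224 + (23250 - 594) = -22224 + 22656 = 432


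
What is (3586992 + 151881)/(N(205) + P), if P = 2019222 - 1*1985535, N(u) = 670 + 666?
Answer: 3738873/35023 ≈ 106.75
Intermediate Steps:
N(u) = 1336
P = 33687 (P = 2019222 - 1985535 = 33687)
(3586992 + 151881)/(N(205) + P) = (3586992 + 151881)/(1336 + 33687) = 3738873/35023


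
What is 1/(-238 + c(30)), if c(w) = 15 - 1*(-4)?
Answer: -1/219 ≈ -0.0045662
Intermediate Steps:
c(w) = 19 (c(w) = 15 + 4 = 19)
1/(-238 + c(30)) = 1/(-238 + 19) = 1/(-219) = -1/219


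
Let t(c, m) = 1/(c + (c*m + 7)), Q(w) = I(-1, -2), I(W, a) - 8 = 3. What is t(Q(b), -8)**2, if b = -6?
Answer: 1/4900 ≈ 0.00020408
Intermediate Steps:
I(W, a) = 11 (I(W, a) = 8 + 3 = 11)
Q(w) = 11
t(c, m) = 1/(7 + c + c*m) (t(c, m) = 1/(c + (7 + c*m)) = 1/(7 + c + c*m))
t(Q(b), -8)**2 = (1/(7 + 11 + 11*(-8)))**2 = (1/(7 + 11 - 88))**2 = (1/(-70))**2 = (-1/70)**2 = 1/4900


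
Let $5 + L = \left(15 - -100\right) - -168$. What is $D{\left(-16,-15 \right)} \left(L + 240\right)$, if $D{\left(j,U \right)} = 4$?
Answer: $2072$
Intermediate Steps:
$L = 278$ ($L = -5 + \left(\left(15 - -100\right) - -168\right) = -5 + \left(\left(15 + 100\right) + 168\right) = -5 + \left(115 + 168\right) = -5 + 283 = 278$)
$D{\left(-16,-15 \right)} \left(L + 240\right) = 4 \left(278 + 240\right) = 4 \cdot 518 = 2072$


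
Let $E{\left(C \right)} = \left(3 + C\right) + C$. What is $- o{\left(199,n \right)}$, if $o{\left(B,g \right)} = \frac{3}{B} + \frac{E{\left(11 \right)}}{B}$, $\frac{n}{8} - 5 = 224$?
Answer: $- \frac{28}{199} \approx -0.1407$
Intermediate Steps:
$n = 1832$ ($n = 40 + 8 \cdot 224 = 40 + 1792 = 1832$)
$E{\left(C \right)} = 3 + 2 C$
$o{\left(B,g \right)} = \frac{28}{B}$ ($o{\left(B,g \right)} = \frac{3}{B} + \frac{3 + 2 \cdot 11}{B} = \frac{3}{B} + \frac{3 + 22}{B} = \frac{3}{B} + \frac{25}{B} = \frac{28}{B}$)
$- o{\left(199,n \right)} = - \frac{28}{199}$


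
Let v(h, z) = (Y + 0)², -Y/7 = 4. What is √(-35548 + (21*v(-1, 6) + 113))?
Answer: I*√18971 ≈ 137.74*I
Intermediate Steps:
Y = -28 (Y = -7*4 = -28)
v(h, z) = 784 (v(h, z) = (-28 + 0)² = (-28)² = 784)
√(-35548 + (21*v(-1, 6) + 113)) = √(-35548 + (21*784 + 113)) = √(-35548 + (16464 + 113)) = √(-35548 + 16577) = √(-18971) = I*√18971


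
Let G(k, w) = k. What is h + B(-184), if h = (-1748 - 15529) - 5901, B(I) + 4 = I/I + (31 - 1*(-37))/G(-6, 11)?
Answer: -69577/3 ≈ -23192.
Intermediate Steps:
B(I) = -43/3 (B(I) = -4 + (I/I + (31 - 1*(-37))/(-6)) = -4 + (1 + (31 + 37)*(-⅙)) = -4 + (1 + 68*(-⅙)) = -4 + (1 - 34/3) = -4 - 31/3 = -43/3)
h = -23178 (h = -17277 - 5901 = -23178)
h + B(-184) = -23178 - 43/3 = -69577/3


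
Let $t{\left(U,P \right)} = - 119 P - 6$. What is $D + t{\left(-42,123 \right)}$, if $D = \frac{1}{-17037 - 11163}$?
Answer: $- \frac{412932601}{28200} \approx -14643.0$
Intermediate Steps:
$t{\left(U,P \right)} = -6 - 119 P$
$D = - \frac{1}{28200}$ ($D = \frac{1}{-28200} = - \frac{1}{28200} \approx -3.5461 \cdot 10^{-5}$)
$D + t{\left(-42,123 \right)} = - \frac{1}{28200} - 14643 = - \frac{412932601}{28200}$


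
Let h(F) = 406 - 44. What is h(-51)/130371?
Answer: 362/130371 ≈ 0.0027767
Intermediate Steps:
h(F) = 362
h(-51)/130371 = 362/130371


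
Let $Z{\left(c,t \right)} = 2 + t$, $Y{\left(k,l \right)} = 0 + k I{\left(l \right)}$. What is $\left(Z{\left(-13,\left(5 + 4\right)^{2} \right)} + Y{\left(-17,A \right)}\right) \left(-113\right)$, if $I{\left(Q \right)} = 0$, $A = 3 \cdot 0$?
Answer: $-9379$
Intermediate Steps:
$A = 0$
$Y{\left(k,l \right)} = 0$ ($Y{\left(k,l \right)} = 0 + k 0 = 0 + 0 = 0$)
$\left(Z{\left(-13,\left(5 + 4\right)^{2} \right)} + Y{\left(-17,A \right)}\right) \left(-113\right) = \left(\left(2 + \left(5 + 4\right)^{2}\right) + 0\right) \left(-113\right) = \left(\left(2 + 9^{2}\right) + 0\right) \left(-113\right) = \left(\left(2 + 81\right) + 0\right) \left(-113\right) = \left(83 + 0\right) \left(-113\right) = 83 \left(-113\right) = -9379$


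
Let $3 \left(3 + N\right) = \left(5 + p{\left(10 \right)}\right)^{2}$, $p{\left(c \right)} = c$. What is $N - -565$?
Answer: $637$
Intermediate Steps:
$N = 72$ ($N = -3 + \frac{\left(5 + 10\right)^{2}}{3} = -3 + \frac{15^{2}}{3} = -3 + \frac{1}{3} \cdot 225 = -3 + 75 = 72$)
$N - -565 = 72 - -565 = 72 + 565 = 637$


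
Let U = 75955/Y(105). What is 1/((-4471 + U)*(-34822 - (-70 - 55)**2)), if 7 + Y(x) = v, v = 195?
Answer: 188/38571423071 ≈ 4.8741e-9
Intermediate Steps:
Y(x) = 188 (Y(x) = -7 + 195 = 188)
U = 75955/188 ≈ 404.02
1/((-4471 + U)*(-34822 - (-70 - 55)**2)) = 1/((-4471 + 75955/188)*(-34822 - (-70 - 55)**2)) = 1/((-764593/188)*(-34822 - 1*(-125)**2)) = -188/(764593*(-34822 - 1*15625)) = -188/(764593*(-34822 - 15625)) = -188/764593/(-50447) = -188/764593*(-1/50447) = 188/38571423071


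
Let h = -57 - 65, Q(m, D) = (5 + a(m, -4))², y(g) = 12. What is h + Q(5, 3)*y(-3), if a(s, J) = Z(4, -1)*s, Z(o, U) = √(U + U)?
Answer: -422 + 600*I*√2 ≈ -422.0 + 848.53*I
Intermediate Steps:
Z(o, U) = √2*√U (Z(o, U) = √(2*U) = √2*√U)
a(s, J) = I*s*√2 (a(s, J) = (√2*√(-1))*s = (√2*I)*s = (I*√2)*s = I*s*√2)
Q(m, D) = (5 + I*m*√2)²
h = -122
h + Q(5, 3)*y(-3) = -122 + (5 + I*5*√2)²*12 = -122 + (5 + 5*I*√2)²*12 = -122 + 12*(5 + 5*I*√2)²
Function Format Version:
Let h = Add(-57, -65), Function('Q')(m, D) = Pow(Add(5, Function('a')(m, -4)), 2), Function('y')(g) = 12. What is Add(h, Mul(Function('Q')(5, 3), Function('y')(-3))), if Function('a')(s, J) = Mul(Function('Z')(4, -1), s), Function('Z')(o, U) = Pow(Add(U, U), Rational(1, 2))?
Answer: Add(-422, Mul(600, I, Pow(2, Rational(1, 2)))) ≈ Add(-422.00, Mul(848.53, I))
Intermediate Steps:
Function('Z')(o, U) = Mul(Pow(2, Rational(1, 2)), Pow(U, Rational(1, 2))) (Function('Z')(o, U) = Pow(Mul(2, U), Rational(1, 2)) = Mul(Pow(2, Rational(1, 2)), Pow(U, Rational(1, 2))))
Function('a')(s, J) = Mul(I, s, Pow(2, Rational(1, 2))) (Function('a')(s, J) = Mul(Mul(Pow(2, Rational(1, 2)), Pow(-1, Rational(1, 2))), s) = Mul(Mul(Pow(2, Rational(1, 2)), I), s) = Mul(Mul(I, Pow(2, Rational(1, 2))), s) = Mul(I, s, Pow(2, Rational(1, 2))))
Function('Q')(m, D) = Pow(Add(5, Mul(I, m, Pow(2, Rational(1, 2)))), 2)
h = -122
Add(h, Mul(Function('Q')(5, 3), Function('y')(-3))) = Add(-122, Mul(Pow(Add(5, Mul(I, 5, Pow(2, Rational(1, 2)))), 2), 12)) = Add(-122, Mul(Pow(Add(5, Mul(5, I, Pow(2, Rational(1, 2)))), 2), 12)) = Add(-122, Mul(12, Pow(Add(5, Mul(5, I, Pow(2, Rational(1, 2)))), 2)))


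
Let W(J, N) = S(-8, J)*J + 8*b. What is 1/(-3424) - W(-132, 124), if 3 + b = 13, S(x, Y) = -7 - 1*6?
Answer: -6149505/3424 ≈ -1796.0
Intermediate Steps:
S(x, Y) = -13 (S(x, Y) = -7 - 6 = -13)
b = 10 (b = -3 + 13 = 10)
W(J, N) = 80 - 13*J (W(J, N) = -13*J + 8*10 = -13*J + 80 = 80 - 13*J)
1/(-3424) - W(-132, 124) = 1/(-3424) - (80 - 13*(-132)) = -1/3424 - (80 + 1716) = -1/3424 - 1*1796 = -1/3424 - 1796 = -6149505/3424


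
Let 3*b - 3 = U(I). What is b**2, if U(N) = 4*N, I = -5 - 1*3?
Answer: 841/9 ≈ 93.444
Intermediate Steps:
I = -8 (I = -5 - 3 = -8)
b = -29/3 (b = 1 + (4*(-8))/3 = 1 + (1/3)*(-32) = 1 - 32/3 = -29/3 ≈ -9.6667)
b**2 = (-29/3)**2 = 841/9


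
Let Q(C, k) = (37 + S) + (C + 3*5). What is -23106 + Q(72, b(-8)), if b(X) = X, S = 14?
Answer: -22968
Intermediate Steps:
Q(C, k) = 66 + C (Q(C, k) = (37 + 14) + (C + 3*5) = 51 + (C + 15) = 51 + (15 + C) = 66 + C)
-23106 + Q(72, b(-8)) = -23106 + (66 + 72) = -23106 + 138 = -22968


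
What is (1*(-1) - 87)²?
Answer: 7744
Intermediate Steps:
(1*(-1) - 87)² = (-1 - 87)² = (-88)² = 7744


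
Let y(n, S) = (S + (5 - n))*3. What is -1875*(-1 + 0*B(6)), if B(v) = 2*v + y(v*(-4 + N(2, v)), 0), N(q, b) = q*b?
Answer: 1875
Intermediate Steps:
N(q, b) = b*q
y(n, S) = 15 - 3*n + 3*S (y(n, S) = (5 + S - n)*3 = 15 - 3*n + 3*S)
B(v) = 15 + 2*v - 3*v*(-4 + 2*v) (B(v) = 2*v + (15 - 3*v*(-4 + v*2) + 3*0) = 2*v + (15 - 3*v*(-4 + 2*v) + 0) = 2*v + (15 - 3*v*(-4 + 2*v)) = 15 + 2*v - 3*v*(-4 + 2*v))
-1875*(-1 + 0*B(6)) = -1875*(-1 + 0*(15 - 6*6**2 + 14*6)) = -1875*(-1 + 0*(15 - 6*36 + 84)) = -1875*(-1 + 0*(15 - 216 + 84)) = -1875*(-1 + 0*(-117)) = -1875*(-1 + 0) = -1875*(-1) = 1875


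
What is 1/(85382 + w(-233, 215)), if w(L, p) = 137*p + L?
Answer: 1/114604 ≈ 8.7257e-6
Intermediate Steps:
w(L, p) = L + 137*p
1/(85382 + w(-233, 215)) = 1/(85382 + (-233 + 137*215)) = 1/(85382 + (-233 + 29455)) = 1/(85382 + 29222) = 1/114604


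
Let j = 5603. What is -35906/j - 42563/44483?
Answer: -141206699/19172173 ≈ -7.3652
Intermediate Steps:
-35906/j - 42563/44483 = -35906/5603 - 42563/44483 = -35906*1/5603 - 42563*1/44483 = -2762/431 - 42563/44483 = -141206699/19172173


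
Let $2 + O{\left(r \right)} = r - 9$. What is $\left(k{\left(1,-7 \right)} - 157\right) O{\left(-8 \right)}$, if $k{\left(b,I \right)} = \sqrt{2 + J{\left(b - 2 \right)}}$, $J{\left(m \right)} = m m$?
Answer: $2983 - 19 \sqrt{3} \approx 2950.1$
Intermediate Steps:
$O{\left(r \right)} = -11 + r$ ($O{\left(r \right)} = -2 + \left(r - 9\right) = -2 + \left(-9 + r\right) = -11 + r$)
$J{\left(m \right)} = m^{2}$
$k{\left(b,I \right)} = \sqrt{2 + \left(-2 + b\right)^{2}}$ ($k{\left(b,I \right)} = \sqrt{2 + \left(b - 2\right)^{2}} = \sqrt{2 + \left(-2 + b\right)^{2}}$)
$\left(k{\left(1,-7 \right)} - 157\right) O{\left(-8 \right)} = \left(\sqrt{2 + \left(-2 + 1\right)^{2}} - 157\right) \left(-11 - 8\right) = \left(\sqrt{2 + \left(-1\right)^{2}} - 157\right) \left(-19\right) = \left(\sqrt{2 + 1} - 157\right) \left(-19\right) = \left(\sqrt{3} - 157\right) \left(-19\right) = \left(-157 + \sqrt{3}\right) \left(-19\right) = 2983 - 19 \sqrt{3}$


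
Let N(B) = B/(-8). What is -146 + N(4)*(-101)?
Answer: -191/2 ≈ -95.500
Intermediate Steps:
N(B) = -B/8 (N(B) = B*(-1/8) = -B/8)
-146 + N(4)*(-101) = -146 - 1/8*4*(-101) = -146 - 1/2*(-101) = -146 + 101/2 = -191/2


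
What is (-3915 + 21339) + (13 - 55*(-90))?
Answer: 22387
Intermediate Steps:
(-3915 + 21339) + (13 - 55*(-90)) = 17424 + (13 + 4950) = 17424 + 4963 = 22387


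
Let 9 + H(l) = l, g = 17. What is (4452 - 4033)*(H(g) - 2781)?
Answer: -1161887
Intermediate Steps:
H(l) = -9 + l
(4452 - 4033)*(H(g) - 2781) = (4452 - 4033)*((-9 + 17) - 2781) = 419*(8 - 2781) = 419*(-2773) = -1161887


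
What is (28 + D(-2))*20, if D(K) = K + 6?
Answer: 640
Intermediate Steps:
D(K) = 6 + K
(28 + D(-2))*20 = (28 + (6 - 2))*20 = (28 + 4)*20 = 32*20 = 640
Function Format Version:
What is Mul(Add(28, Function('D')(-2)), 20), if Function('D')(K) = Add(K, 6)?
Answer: 640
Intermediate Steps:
Function('D')(K) = Add(6, K)
Mul(Add(28, Function('D')(-2)), 20) = Mul(Add(28, Add(6, -2)), 20) = Mul(Add(28, 4), 20) = Mul(32, 20) = 640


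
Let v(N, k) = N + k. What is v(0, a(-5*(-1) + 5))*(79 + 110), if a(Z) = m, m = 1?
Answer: 189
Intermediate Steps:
a(Z) = 1
v(0, a(-5*(-1) + 5))*(79 + 110) = (0 + 1)*(79 + 110) = 1*189 = 189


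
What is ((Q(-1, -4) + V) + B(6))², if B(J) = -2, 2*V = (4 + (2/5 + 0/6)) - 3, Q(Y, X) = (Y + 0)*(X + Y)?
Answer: 1369/100 ≈ 13.690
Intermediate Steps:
Q(Y, X) = Y*(X + Y)
V = 7/10 (V = ((4 + (2/5 + 0/6)) - 3)/2 = ((4 + (2*(⅕) + 0*(⅙))) - 3)/2 = ((4 + (⅖ + 0)) - 3)/2 = ((4 + ⅖) - 3)/2 = (22/5 - 3)/2 = (½)*(7/5) = 7/10 ≈ 0.70000)
((Q(-1, -4) + V) + B(6))² = ((-(-4 - 1) + 7/10) - 2)² = ((-1*(-5) + 7/10) - 2)² = ((5 + 7/10) - 2)² = (57/10 - 2)² = (37/10)² = 1369/100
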